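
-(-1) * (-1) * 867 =-867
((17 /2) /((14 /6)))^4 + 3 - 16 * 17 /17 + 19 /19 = 6304209 /38416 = 164.10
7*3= 21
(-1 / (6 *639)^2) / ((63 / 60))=-5 / 77172669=-0.00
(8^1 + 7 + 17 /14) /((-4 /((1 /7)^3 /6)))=-227 /115248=-0.00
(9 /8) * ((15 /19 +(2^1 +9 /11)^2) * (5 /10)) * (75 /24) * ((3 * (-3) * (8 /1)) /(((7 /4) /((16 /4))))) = -40649850 /16093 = -2525.93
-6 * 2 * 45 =-540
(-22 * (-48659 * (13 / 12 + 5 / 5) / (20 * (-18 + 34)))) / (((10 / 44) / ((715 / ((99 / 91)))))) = 34825976185 / 1728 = 20153921.40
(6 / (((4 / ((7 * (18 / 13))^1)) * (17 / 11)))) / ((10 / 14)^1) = 14553 / 1105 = 13.17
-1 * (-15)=15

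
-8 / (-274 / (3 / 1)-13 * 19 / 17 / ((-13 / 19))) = 408 / 3575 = 0.11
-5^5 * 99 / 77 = -28125 / 7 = -4017.86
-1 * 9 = -9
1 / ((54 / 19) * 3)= 19 / 162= 0.12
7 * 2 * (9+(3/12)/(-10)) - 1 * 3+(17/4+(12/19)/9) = 72373/570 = 126.97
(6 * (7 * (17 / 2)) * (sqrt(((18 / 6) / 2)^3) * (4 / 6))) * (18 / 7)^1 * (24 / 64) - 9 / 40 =-9 / 40 + 1377 * sqrt(6) / 8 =421.39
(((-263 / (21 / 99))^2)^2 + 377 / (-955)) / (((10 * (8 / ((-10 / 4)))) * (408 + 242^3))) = -2709269010288225089 / 519965003962880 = -5210.48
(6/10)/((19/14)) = 42/95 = 0.44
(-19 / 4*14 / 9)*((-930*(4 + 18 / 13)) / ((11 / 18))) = 8658300 / 143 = 60547.55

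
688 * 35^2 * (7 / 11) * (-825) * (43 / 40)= -475655250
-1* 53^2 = -2809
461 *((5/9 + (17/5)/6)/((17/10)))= 46561/153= 304.32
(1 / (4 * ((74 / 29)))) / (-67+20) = -29 / 13912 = -0.00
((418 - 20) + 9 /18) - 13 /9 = 7147 /18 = 397.06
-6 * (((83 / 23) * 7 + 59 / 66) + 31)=-86761 / 253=-342.93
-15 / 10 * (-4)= 6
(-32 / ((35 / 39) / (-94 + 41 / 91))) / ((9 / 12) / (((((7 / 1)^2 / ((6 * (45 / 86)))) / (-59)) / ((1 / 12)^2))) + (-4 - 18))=-2249066496 / 14846555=-151.49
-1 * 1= -1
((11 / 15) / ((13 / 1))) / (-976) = -11 / 190320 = -0.00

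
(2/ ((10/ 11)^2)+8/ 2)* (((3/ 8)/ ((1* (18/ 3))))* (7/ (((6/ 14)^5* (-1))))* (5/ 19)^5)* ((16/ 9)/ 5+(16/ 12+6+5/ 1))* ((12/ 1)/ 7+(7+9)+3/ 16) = -51471221109875/ 924198999552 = -55.69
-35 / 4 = -8.75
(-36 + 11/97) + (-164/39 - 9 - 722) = -2917040/3783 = -771.09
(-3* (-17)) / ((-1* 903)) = -17 / 301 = -0.06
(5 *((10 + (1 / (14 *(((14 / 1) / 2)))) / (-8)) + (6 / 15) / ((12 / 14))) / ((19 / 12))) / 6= 5.51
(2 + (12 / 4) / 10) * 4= 46 / 5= 9.20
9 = 9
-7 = -7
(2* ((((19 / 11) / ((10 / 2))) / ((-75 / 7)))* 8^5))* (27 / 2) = -39223296 / 1375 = -28526.03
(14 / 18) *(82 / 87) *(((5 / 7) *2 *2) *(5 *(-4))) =-32800 / 783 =-41.89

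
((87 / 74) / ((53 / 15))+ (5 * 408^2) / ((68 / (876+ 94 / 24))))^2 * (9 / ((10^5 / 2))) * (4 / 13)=642338021291814712881 / 99983546000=6424437289.83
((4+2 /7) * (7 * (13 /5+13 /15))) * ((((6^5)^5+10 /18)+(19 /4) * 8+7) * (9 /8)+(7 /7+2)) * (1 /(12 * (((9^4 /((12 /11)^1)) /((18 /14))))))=3326343699501775066634 /56133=59258256275306416.31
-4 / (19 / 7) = -28 / 19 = -1.47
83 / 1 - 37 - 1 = 45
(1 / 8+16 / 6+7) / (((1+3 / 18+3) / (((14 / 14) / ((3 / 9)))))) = 141 / 20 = 7.05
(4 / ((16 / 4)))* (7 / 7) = 1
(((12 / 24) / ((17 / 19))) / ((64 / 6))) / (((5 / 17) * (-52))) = -57 / 16640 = -0.00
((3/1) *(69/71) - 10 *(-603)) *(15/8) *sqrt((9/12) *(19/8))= 6425055 *sqrt(114)/4544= 15097.01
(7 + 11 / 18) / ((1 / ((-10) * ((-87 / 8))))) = 19865 / 24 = 827.71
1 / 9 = 0.11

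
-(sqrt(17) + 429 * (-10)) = 4290 - sqrt(17) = 4285.88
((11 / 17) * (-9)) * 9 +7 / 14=-1765 / 34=-51.91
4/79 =0.05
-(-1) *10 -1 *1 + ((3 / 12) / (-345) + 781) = 1090199 / 1380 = 790.00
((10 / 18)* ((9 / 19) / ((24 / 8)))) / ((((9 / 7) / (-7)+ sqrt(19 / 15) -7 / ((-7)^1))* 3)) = 0.02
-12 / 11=-1.09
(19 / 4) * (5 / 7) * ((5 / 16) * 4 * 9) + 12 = 5619 / 112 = 50.17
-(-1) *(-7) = -7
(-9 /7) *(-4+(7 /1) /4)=2.89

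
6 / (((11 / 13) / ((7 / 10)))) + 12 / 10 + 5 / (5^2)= 70 / 11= 6.36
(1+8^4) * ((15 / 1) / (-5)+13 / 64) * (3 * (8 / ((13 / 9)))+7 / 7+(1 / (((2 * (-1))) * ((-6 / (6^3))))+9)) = -511238.63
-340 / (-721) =340 / 721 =0.47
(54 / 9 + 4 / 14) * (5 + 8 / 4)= 44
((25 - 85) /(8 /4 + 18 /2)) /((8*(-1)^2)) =-15 /22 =-0.68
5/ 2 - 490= -975/ 2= -487.50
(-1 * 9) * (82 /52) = -369 /26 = -14.19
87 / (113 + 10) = 29 / 41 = 0.71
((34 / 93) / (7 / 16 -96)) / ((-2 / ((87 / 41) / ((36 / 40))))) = 78880 / 17490231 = 0.00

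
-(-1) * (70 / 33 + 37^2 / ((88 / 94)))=193309 / 132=1464.46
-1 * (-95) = 95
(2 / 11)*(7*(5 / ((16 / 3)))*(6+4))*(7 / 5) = 16.70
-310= -310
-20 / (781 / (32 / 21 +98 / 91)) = -200 / 3003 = -0.07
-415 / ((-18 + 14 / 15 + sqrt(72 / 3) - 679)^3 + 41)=6871091785903125*sqrt(6) / 647676193000214760741158 + 797228187987808125 / 647676193000214760741158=0.00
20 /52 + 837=10886 /13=837.38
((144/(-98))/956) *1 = -18/11711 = -0.00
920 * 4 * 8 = 29440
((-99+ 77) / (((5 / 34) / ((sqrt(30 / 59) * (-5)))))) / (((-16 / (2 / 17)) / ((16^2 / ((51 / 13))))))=-18304 * sqrt(1770) / 3009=-255.92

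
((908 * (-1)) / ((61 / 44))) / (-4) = 163.74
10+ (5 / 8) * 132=185 / 2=92.50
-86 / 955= -0.09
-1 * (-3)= 3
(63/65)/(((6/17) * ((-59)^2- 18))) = 357/450190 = 0.00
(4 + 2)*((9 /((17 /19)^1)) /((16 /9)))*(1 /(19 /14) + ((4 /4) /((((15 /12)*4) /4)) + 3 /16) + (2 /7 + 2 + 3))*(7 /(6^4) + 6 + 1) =290218017 /174080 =1667.15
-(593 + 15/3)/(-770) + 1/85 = 1032/1309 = 0.79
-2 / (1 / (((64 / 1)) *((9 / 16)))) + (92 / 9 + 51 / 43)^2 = 8708857 / 149769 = 58.15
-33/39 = -11/13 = -0.85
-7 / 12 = -0.58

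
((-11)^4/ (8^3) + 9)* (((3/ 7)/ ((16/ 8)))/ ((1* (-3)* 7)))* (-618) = 5947941/ 25088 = 237.08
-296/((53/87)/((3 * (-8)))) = 618048/53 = 11661.28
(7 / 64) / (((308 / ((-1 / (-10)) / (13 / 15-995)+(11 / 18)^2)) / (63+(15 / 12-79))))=-53214047 / 27210940416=-0.00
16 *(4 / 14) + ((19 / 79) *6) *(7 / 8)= 12905 / 2212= 5.83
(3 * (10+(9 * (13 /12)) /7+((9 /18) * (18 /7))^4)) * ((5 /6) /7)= 678305 /134456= 5.04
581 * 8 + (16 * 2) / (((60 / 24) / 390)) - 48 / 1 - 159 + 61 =9494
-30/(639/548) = -5480/213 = -25.73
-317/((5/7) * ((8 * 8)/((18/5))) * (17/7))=-139797/13600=-10.28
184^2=33856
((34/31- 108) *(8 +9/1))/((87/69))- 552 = -1792022/899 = -1993.35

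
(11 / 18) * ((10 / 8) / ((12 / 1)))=55 / 864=0.06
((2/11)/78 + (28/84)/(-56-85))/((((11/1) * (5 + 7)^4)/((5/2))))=-5/13797298944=-0.00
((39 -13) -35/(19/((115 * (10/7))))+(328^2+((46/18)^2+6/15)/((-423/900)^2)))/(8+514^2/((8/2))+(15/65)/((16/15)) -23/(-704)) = 3339695384030720/2055279216175893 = 1.62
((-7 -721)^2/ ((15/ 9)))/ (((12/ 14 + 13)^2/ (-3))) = -233722944/ 47045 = -4968.07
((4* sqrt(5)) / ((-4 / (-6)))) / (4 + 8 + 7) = 6* sqrt(5) / 19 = 0.71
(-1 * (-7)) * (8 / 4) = 14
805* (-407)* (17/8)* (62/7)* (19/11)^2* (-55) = 4047504925/4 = 1011876231.25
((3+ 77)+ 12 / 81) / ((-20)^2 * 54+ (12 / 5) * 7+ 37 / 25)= 54100 / 14592339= 0.00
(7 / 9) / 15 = 7 / 135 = 0.05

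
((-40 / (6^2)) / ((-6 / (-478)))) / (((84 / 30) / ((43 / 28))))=-48.55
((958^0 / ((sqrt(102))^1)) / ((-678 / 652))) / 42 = -163 * sqrt(102) / 726138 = -0.00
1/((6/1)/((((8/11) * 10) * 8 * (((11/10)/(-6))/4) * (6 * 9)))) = -24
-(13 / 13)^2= -1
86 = 86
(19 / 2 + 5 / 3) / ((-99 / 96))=-1072 / 99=-10.83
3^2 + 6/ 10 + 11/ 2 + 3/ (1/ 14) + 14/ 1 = 71.10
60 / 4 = 15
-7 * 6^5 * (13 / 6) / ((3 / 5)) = -196560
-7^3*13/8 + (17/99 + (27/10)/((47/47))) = -2195833/3960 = -554.50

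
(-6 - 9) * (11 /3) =-55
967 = 967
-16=-16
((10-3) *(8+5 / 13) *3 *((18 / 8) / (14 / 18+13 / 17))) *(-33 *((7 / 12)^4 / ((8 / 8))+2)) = -56338591617 / 3141632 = -17932.91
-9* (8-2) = -54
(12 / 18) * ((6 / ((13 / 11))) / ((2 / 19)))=418 / 13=32.15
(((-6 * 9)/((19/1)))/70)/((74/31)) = -837/49210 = -0.02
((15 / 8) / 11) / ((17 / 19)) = 285 / 1496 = 0.19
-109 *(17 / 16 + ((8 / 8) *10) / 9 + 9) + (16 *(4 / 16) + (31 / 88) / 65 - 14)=-126426457 / 102960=-1227.92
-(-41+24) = 17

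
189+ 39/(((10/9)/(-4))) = 243/5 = 48.60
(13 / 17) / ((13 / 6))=6 / 17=0.35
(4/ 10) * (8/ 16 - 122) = -243/ 5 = -48.60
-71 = -71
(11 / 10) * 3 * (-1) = -33 / 10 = -3.30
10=10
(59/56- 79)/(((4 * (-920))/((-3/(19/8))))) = -2619/97888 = -0.03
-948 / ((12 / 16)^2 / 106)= -535936 / 3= -178645.33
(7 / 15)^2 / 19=49 / 4275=0.01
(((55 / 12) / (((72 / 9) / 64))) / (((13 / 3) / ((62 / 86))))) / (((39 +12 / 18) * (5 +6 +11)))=465 / 66521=0.01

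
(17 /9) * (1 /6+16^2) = 26129 /54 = 483.87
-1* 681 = -681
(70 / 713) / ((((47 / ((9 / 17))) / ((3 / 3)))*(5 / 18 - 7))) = -11340 / 68932127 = -0.00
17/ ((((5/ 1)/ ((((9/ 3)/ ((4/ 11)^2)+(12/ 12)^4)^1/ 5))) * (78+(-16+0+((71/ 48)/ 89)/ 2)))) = 3440562/ 13244975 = 0.26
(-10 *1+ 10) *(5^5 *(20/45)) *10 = 0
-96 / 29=-3.31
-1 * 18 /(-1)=18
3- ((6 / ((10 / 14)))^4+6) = -3113571 / 625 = -4981.71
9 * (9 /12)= 27 /4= 6.75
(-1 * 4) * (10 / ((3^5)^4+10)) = -40 / 3486784411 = -0.00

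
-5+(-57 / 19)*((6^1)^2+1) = -116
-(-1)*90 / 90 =1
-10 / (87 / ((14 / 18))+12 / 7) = -14 / 159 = -0.09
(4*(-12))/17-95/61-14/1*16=-236831/1037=-228.38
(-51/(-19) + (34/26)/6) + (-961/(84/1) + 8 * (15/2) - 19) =224505/6916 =32.46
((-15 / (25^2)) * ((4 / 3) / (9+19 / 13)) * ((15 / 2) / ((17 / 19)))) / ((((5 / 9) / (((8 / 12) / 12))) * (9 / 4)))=-247 / 216750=-0.00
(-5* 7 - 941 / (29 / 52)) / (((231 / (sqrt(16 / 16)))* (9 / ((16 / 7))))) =-266384 / 140679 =-1.89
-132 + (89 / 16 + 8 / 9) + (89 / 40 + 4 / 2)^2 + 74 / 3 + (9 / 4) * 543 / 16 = -24019 / 3600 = -6.67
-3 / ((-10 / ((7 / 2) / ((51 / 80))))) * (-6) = -168 / 17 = -9.88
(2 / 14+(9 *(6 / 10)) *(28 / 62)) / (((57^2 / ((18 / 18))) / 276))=257692 / 1175055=0.22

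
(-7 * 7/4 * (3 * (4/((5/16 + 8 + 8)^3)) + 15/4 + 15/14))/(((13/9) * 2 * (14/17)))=-13609178249/547874496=-24.84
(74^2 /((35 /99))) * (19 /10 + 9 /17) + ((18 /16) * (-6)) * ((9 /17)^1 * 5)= 63940257 /1700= 37611.92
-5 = -5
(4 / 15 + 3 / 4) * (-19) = -1159 / 60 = -19.32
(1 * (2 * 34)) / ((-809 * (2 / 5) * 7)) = -170 / 5663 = -0.03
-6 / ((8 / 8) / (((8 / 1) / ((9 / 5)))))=-80 / 3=-26.67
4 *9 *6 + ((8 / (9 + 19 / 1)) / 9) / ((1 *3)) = 216.01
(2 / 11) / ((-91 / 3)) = -6 / 1001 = -0.01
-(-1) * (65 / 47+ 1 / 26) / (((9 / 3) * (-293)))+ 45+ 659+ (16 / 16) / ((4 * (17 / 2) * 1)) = 2142631854 / 3043391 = 704.03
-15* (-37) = 555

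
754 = 754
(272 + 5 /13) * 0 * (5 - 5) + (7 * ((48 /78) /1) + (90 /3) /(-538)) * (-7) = -29.76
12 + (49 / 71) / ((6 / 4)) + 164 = 176.46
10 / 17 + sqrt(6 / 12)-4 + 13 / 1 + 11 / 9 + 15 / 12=sqrt(2) / 2 + 7381 / 612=12.77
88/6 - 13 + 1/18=31/18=1.72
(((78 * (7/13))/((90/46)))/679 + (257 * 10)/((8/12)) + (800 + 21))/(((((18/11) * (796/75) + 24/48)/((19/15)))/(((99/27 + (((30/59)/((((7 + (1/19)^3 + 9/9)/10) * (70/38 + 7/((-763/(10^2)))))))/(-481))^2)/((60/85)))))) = 1751636312154415757385741769176317/1017239177214604278973205591697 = 1721.95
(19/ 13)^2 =361/ 169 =2.14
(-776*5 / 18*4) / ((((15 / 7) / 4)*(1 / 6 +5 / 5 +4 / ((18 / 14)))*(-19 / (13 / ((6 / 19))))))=80704 / 99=815.19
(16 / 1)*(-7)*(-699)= 78288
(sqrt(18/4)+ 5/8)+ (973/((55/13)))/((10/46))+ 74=3 * sqrt(2)/2+ 2491591/2200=1134.66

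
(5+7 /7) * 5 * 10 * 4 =1200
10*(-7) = -70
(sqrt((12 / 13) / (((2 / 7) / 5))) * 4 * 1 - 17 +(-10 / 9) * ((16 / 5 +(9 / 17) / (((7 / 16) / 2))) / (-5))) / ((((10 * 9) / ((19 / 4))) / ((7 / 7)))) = -1602593 / 1927800 +19 * sqrt(2730) / 1170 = 0.02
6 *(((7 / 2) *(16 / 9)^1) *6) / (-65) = -224 / 65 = -3.45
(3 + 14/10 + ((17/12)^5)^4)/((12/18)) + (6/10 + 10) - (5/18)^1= 20537409495034066486492229/12779199974824917073920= 1607.10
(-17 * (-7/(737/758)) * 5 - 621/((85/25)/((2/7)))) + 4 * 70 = 73650260/87703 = 839.77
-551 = -551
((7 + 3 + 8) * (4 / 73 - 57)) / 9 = -8314 / 73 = -113.89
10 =10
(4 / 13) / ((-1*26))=-2 / 169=-0.01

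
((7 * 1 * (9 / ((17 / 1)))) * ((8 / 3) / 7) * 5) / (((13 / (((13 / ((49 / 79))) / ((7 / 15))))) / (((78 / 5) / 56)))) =6.79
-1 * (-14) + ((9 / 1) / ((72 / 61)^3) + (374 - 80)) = 13000357 / 41472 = 313.47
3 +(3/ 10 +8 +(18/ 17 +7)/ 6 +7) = 19.64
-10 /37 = -0.27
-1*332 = -332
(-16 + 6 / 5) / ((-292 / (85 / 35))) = 629 / 5110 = 0.12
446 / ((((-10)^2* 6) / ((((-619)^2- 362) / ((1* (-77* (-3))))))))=1231.81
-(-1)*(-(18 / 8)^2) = -81 / 16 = -5.06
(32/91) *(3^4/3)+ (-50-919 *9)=-8311.51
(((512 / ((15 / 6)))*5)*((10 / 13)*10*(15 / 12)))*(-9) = -1152000 / 13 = -88615.38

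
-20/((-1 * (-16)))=-5/4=-1.25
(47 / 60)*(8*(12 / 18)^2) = 376 / 135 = 2.79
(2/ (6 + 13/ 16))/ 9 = 32/ 981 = 0.03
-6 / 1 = -6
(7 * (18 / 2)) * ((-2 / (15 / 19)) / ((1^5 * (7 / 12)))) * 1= -1368 / 5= -273.60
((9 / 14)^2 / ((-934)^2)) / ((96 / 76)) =513 / 1367854208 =0.00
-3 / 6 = -1 / 2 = -0.50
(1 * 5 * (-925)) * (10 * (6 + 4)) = -462500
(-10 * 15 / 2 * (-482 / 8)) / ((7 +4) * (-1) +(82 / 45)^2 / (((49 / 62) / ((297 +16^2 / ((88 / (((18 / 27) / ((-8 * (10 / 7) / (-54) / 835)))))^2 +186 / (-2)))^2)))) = 2346377684760220412742616875 / 188881606904721169762221911668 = 0.01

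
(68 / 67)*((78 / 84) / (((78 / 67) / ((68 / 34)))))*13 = 442 / 21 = 21.05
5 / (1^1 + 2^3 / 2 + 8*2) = 5 / 21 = 0.24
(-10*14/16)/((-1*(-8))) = -35/32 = -1.09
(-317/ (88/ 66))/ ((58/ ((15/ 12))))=-4755/ 928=-5.12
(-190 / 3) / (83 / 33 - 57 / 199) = -207955 / 7318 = -28.42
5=5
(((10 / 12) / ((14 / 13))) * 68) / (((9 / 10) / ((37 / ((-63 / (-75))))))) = 10221250 / 3969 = 2575.27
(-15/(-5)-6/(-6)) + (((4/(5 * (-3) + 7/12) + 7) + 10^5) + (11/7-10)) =121102778/1211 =100002.29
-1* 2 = -2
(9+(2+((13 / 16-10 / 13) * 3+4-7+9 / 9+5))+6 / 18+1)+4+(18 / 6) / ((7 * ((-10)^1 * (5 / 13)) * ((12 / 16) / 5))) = 408851 / 21840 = 18.72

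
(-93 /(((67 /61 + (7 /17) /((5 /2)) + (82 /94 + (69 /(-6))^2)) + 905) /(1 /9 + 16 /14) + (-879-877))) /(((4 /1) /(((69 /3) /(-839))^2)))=947135970285 /50256818489715659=0.00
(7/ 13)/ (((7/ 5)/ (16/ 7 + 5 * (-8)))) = -1320/ 91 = -14.51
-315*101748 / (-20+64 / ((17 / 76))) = -45405045 / 377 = -120437.79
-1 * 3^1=-3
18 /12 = 3 /2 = 1.50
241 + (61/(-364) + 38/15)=1328777/5460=243.37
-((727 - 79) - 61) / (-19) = 587 / 19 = 30.89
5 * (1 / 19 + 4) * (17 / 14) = 24.61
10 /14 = 5 /7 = 0.71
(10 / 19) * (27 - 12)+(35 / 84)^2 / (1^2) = 22075 / 2736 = 8.07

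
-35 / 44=-0.80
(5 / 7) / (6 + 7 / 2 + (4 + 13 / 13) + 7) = 0.03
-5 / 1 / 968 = -5 / 968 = -0.01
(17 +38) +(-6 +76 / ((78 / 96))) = 1853 / 13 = 142.54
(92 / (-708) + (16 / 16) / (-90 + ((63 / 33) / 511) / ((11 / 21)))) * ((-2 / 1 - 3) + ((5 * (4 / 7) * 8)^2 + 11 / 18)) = -3659544361 / 50079141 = -73.08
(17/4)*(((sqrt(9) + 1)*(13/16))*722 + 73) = 82263/8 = 10282.88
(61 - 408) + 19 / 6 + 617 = 1639 / 6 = 273.17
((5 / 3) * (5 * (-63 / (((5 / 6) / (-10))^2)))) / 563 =-75600 / 563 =-134.28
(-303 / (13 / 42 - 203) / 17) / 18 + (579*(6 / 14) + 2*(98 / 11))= 2963795798 / 11143517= 265.97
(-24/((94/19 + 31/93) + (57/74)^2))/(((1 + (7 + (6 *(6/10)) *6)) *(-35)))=50616/12834283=0.00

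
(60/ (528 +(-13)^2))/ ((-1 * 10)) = -6/ 697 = -0.01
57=57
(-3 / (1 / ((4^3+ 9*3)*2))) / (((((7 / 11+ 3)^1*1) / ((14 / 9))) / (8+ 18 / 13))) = -32879 / 15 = -2191.93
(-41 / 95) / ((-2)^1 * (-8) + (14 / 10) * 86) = -41 / 12958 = -0.00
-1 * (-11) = 11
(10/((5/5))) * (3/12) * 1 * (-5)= -25/2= -12.50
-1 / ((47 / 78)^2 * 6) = -1014 / 2209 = -0.46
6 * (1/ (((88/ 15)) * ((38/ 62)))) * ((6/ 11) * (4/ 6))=1395/ 2299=0.61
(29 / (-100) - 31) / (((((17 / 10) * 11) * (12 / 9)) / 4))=-9387 / 1870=-5.02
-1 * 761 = -761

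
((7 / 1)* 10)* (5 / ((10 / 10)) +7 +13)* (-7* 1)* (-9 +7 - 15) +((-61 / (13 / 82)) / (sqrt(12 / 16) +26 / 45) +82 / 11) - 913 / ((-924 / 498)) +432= 108870553185 / 519134 - 20258100* sqrt(3) / 43823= 208915.03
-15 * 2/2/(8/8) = -15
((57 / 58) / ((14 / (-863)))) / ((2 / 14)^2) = -344337 / 116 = -2968.42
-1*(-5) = 5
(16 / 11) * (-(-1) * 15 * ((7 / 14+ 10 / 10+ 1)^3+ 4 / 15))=3814 / 11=346.73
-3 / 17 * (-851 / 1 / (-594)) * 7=-5957 / 3366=-1.77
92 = 92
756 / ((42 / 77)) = 1386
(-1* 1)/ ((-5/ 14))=14/ 5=2.80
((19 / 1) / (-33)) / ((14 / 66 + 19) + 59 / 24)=-152 / 5721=-0.03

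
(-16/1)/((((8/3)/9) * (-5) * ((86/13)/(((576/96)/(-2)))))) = -1053/215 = -4.90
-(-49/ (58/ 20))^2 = -240100/ 841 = -285.49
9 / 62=0.15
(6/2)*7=21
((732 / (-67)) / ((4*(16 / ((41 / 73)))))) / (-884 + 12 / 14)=52521 / 483778592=0.00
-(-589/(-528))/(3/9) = -589/176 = -3.35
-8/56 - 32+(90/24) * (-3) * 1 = -1215/28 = -43.39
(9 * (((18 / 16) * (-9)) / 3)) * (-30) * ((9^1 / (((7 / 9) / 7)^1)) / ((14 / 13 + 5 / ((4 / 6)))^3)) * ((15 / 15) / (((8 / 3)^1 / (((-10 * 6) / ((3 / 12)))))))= -116757587700 / 11089567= -10528.60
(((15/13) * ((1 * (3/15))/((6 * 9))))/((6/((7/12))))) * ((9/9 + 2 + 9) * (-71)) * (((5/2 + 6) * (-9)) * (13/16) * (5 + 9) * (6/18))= 59143/576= 102.68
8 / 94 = 4 / 47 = 0.09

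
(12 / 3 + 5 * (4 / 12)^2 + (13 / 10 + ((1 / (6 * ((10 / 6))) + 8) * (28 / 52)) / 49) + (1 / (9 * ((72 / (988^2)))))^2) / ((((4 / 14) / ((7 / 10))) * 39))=47419653774269 / 332642700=142554.32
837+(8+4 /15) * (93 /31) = 4309 /5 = 861.80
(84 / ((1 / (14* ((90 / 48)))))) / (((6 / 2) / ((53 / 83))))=38955 / 83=469.34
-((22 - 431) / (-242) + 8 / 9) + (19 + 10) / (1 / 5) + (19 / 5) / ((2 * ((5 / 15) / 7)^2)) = 5337848 / 5445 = 980.32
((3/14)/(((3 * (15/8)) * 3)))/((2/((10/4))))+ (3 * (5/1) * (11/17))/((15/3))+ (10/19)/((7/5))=6782/2907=2.33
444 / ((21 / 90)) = 13320 / 7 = 1902.86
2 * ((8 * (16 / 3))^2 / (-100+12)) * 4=-165.49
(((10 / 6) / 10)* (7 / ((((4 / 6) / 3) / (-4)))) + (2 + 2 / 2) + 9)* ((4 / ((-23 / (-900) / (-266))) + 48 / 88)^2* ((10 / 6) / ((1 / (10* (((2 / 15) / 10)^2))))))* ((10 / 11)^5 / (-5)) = 59175371576236800 / 10308713459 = 5740325.58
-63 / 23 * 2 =-126 / 23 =-5.48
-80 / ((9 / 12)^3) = -5120 / 27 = -189.63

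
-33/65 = -0.51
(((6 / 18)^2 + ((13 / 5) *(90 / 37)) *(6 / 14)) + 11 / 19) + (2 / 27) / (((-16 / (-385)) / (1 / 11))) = 3786731 / 1062936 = 3.56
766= 766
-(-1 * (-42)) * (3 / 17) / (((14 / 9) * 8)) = -81 / 136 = -0.60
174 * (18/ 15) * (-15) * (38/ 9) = -13224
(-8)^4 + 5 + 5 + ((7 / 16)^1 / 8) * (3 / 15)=2627847 / 640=4106.01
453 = 453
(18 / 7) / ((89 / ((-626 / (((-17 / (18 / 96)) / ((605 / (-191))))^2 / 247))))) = -2292118460775 / 420370854848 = -5.45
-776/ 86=-388/ 43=-9.02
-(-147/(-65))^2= -21609/4225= -5.11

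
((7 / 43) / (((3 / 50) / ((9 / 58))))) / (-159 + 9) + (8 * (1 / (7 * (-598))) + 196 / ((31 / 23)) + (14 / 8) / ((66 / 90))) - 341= -687788523621 / 3560000444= -193.20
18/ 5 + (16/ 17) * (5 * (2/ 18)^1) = 3154/ 765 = 4.12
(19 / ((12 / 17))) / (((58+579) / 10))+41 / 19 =187387 / 72618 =2.58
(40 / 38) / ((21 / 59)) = 1180 / 399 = 2.96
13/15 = 0.87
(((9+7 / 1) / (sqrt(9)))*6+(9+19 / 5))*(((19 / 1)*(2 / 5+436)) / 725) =9286592 / 18125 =512.36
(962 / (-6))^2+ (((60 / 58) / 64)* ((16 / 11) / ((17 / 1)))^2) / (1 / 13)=234623435501 / 9126909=25706.78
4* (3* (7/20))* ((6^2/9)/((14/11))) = 66/5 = 13.20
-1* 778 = -778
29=29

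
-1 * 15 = -15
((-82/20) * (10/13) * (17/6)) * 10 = -3485/39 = -89.36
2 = 2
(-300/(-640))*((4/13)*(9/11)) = 135/1144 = 0.12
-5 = -5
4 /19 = 0.21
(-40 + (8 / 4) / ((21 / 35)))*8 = -880 / 3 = -293.33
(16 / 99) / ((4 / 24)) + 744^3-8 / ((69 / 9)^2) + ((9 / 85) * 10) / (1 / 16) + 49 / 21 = 122218615904357 / 296769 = 411830804.11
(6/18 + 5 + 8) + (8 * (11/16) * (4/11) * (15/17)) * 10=1580/51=30.98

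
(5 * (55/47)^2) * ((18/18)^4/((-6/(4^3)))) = -484000/6627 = -73.03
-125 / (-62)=125 / 62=2.02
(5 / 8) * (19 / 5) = 19 / 8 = 2.38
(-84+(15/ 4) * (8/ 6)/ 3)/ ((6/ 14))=-1729/ 9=-192.11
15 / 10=3 / 2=1.50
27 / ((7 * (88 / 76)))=513 / 154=3.33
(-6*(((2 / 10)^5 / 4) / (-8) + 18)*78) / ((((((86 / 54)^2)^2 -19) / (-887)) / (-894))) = 44375608889549654067 / 83482225000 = 531557572.76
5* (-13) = -65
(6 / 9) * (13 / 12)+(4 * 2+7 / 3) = 199 / 18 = 11.06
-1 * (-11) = 11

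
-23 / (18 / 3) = -23 / 6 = -3.83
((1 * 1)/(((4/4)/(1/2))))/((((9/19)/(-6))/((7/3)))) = -133/9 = -14.78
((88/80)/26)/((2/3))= 33/520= 0.06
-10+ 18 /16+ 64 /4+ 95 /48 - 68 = -2827 /48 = -58.90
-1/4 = -0.25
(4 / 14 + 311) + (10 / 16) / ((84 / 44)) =52351 / 168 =311.61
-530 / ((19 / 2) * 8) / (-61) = 265 / 2318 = 0.11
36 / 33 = 12 / 11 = 1.09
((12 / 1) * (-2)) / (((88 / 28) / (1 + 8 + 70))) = -6636 / 11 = -603.27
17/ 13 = 1.31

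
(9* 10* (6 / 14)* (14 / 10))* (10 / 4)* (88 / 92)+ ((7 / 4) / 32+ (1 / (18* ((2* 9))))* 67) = 30855313 / 238464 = 129.39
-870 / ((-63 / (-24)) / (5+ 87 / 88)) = -152830 / 77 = -1984.81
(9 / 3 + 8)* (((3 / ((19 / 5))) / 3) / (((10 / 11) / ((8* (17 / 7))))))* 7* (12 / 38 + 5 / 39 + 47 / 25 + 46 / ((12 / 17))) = 10287176306 / 351975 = 29227.01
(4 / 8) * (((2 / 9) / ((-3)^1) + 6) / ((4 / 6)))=40 / 9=4.44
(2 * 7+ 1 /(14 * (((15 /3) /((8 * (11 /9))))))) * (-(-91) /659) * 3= 57902 /9885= 5.86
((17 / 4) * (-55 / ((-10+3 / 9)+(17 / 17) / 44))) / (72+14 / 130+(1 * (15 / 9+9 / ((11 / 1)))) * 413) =66183975 / 2999138353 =0.02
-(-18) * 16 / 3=96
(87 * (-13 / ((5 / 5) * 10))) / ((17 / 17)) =-1131 / 10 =-113.10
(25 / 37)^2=625 / 1369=0.46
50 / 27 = 1.85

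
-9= -9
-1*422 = -422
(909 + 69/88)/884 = 80061/77792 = 1.03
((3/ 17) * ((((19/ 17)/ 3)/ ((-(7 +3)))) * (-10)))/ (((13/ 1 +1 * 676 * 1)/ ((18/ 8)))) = 171/ 796484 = 0.00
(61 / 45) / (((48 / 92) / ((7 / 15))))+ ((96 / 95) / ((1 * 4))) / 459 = 1.21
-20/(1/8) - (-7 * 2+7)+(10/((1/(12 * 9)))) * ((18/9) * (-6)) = -13113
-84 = -84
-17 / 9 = -1.89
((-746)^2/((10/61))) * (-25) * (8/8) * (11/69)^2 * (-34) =349149790660/4761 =73335389.76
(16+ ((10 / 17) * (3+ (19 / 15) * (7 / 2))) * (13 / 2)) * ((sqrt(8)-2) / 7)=-4531 / 357+ 4531 * sqrt(2) / 357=5.26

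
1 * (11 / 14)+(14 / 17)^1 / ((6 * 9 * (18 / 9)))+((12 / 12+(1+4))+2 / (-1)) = 15401 / 3213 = 4.79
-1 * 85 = -85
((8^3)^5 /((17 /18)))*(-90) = -56998682783907840 /17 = -3352863693171049.41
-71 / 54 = -1.31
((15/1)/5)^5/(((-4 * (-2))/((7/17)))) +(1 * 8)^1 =20.51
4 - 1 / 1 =3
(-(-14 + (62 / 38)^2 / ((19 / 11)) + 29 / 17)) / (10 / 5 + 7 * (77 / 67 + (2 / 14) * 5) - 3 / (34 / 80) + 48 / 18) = 1211628 / 1200325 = 1.01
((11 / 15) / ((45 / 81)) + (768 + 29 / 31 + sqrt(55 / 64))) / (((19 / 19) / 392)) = 49 * sqrt(55) + 234003616 / 775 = 302303.54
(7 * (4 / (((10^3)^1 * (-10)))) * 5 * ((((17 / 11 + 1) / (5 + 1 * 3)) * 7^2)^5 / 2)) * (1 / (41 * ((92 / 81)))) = -138.47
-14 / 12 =-7 / 6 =-1.17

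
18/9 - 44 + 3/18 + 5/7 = -41.12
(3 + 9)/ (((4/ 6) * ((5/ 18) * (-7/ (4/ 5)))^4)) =483729408/ 937890625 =0.52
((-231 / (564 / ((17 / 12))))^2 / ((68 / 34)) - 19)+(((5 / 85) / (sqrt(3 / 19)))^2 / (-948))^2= -899268359750354095 / 47752989360726528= -18.83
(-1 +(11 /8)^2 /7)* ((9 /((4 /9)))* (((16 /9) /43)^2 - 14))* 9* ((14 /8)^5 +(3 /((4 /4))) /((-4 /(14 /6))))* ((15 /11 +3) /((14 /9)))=16242601158225 /212058112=76595.05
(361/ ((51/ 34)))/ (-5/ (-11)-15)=-3971/ 240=-16.55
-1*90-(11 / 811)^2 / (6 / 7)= -355170187 / 3946326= -90.00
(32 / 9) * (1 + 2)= 32 / 3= 10.67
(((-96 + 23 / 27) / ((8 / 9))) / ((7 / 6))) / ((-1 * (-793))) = -367 / 3172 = -0.12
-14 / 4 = -7 / 2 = -3.50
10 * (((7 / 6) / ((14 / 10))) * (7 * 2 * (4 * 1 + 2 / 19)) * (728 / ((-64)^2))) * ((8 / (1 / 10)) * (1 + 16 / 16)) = 13620.07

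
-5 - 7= -12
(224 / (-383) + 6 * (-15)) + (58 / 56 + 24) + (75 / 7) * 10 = 446051 / 10724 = 41.59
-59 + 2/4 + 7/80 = -4673/80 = -58.41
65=65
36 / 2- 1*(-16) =34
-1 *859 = -859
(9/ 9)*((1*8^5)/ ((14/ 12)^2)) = 1179648/ 49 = 24074.45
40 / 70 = 4 / 7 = 0.57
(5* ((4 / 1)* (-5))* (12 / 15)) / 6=-40 / 3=-13.33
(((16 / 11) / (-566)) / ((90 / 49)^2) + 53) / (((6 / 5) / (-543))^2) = 10945382055403 / 1008612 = 10851925.27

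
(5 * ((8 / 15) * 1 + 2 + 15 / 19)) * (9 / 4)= 2841 / 76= 37.38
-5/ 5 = -1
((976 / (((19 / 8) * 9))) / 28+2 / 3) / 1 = 2.30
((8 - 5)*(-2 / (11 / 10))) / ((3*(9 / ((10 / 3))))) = -200 / 297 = -0.67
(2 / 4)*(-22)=-11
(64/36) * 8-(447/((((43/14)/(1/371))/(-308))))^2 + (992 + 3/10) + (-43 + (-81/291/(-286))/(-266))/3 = -23465999795955058543/1724727818153340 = -13605.62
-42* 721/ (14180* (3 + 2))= -15141/ 35450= -0.43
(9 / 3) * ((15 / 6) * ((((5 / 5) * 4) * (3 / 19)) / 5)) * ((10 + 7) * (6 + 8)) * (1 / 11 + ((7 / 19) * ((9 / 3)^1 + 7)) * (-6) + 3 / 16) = -78171219 / 15884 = -4921.38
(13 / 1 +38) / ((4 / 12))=153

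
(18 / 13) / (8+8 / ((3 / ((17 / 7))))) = 189 / 1976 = 0.10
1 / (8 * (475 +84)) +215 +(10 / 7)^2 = 217.04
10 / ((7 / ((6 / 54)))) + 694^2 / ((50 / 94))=1426124446 / 1575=905475.84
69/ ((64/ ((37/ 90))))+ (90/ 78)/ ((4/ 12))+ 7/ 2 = 184823/ 24960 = 7.40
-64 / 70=-0.91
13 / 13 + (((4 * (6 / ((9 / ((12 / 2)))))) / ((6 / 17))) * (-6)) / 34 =-7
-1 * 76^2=-5776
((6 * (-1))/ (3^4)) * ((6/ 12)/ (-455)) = 1/ 12285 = 0.00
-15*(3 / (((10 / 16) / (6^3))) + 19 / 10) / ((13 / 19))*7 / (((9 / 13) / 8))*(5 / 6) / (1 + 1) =-6907355 / 9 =-767483.89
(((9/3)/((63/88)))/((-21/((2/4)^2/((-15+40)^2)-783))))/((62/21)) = 21532489/406875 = 52.92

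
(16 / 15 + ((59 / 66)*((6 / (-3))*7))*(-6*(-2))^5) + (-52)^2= -3111465.12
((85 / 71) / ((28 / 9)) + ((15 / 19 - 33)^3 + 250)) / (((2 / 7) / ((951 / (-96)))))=143371820009093 / 124669184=1150018.12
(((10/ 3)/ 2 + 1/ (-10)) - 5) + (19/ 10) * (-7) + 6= -161/ 15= -10.73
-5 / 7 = -0.71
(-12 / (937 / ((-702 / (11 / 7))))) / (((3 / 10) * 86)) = 0.22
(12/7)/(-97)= -12/679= -0.02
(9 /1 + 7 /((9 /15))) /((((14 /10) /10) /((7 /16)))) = 775 /12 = 64.58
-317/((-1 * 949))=317/949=0.33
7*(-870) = -6090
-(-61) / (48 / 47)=2867 / 48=59.73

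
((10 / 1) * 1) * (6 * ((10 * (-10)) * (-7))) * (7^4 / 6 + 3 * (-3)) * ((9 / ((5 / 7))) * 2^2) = 828021600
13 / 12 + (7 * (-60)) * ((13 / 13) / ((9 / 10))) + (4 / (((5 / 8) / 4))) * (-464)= -12343.98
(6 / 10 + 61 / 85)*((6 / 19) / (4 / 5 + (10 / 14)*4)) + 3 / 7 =4905 / 9044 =0.54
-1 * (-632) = 632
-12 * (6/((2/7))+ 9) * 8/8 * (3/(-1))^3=9720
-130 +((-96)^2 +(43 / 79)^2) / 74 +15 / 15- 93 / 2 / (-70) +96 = 80566543 / 873740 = 92.21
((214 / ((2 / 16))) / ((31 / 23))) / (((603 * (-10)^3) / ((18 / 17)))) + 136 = 600243156 / 4413625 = 136.00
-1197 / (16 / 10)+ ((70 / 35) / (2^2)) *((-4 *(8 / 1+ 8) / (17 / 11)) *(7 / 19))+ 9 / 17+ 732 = -60011 / 2584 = -23.22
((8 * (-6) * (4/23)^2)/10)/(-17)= 384/44965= 0.01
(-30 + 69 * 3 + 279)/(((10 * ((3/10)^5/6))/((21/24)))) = 2660000/27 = 98518.52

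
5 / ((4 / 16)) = 20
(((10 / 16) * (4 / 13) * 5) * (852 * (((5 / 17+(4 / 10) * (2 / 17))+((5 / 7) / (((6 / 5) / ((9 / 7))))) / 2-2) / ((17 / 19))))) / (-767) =430216335 / 282398662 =1.52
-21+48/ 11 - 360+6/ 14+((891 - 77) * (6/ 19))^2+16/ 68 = 31046508476/ 472549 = 65700.08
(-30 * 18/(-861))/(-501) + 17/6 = 814433/287574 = 2.83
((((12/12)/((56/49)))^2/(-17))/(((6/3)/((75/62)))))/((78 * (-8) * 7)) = 175/28061696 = 0.00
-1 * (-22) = 22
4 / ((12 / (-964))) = -964 / 3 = -321.33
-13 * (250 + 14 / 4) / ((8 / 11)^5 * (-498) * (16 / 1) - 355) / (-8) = -1061487141 / 5092296464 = -0.21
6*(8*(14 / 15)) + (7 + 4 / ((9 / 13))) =2591 / 45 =57.58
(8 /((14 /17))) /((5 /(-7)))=-68 /5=-13.60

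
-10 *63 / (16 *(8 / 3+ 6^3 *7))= -945 / 36352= -0.03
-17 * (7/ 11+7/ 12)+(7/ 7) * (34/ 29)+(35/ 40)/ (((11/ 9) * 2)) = -294059/ 15312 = -19.20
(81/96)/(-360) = -3/1280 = -0.00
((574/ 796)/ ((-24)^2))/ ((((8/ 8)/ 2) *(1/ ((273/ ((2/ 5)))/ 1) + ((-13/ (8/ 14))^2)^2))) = 522340/ 55882078899369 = 0.00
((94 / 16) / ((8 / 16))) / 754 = 47 / 3016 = 0.02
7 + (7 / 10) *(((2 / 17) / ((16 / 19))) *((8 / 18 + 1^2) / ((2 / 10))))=7.71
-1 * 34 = -34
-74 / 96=-37 / 48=-0.77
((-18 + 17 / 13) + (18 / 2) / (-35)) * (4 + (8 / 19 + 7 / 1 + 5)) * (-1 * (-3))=-555264 / 665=-834.98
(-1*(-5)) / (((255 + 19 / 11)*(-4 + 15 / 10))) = -11 / 1412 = -0.01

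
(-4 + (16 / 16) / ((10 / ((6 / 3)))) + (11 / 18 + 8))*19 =8227 / 90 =91.41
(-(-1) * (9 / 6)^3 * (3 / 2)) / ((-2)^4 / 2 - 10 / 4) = 81 / 88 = 0.92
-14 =-14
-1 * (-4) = 4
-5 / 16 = -0.31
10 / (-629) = -10 / 629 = -0.02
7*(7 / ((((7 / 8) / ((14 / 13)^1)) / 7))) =5488 / 13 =422.15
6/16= 3/8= 0.38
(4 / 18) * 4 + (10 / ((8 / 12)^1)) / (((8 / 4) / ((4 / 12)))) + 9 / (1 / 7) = 1195 / 18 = 66.39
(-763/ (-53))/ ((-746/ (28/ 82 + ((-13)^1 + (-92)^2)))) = -264383315/ 1621058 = -163.09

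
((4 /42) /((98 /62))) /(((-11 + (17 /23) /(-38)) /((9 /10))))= -0.00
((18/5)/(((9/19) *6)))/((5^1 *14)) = 19/1050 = 0.02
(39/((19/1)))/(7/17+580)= 17/4807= 0.00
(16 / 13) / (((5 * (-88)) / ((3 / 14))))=-3 / 5005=-0.00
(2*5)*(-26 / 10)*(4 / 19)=-104 / 19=-5.47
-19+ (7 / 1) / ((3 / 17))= 62 / 3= 20.67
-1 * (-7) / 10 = 0.70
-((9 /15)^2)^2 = -81 /625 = -0.13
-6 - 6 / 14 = -45 / 7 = -6.43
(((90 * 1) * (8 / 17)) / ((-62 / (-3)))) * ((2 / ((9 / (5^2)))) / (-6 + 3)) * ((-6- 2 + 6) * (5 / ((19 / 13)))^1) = 260000 / 10013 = 25.97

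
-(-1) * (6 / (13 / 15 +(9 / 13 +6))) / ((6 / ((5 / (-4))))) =-975 / 5896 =-0.17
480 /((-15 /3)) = -96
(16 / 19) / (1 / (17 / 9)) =272 / 171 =1.59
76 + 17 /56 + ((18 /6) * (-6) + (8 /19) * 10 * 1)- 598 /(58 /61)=-17477361 /30856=-566.42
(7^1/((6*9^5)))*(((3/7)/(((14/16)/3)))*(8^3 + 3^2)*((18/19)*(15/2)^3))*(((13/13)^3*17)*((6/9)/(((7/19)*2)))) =92.98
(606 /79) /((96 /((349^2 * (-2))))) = -19465.03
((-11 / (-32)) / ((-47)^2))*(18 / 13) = 0.00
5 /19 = 0.26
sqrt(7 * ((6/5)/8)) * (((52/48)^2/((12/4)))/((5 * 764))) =0.00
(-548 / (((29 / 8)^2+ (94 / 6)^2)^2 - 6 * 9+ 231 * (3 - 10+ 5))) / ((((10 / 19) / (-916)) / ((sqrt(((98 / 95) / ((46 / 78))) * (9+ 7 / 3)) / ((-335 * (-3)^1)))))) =388595515392 * sqrt(482885) / 4240334374308625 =0.06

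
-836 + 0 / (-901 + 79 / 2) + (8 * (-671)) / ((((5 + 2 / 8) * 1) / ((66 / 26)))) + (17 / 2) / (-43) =-26856595 / 7826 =-3431.71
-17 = -17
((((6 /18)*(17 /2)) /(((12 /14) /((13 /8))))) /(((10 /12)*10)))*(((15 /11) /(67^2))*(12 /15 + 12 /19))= 26299 /93820100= 0.00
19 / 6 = 3.17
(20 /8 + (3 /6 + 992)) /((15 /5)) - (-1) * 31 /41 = 40888 /123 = 332.42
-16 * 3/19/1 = -48/19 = -2.53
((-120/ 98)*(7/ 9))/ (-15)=4/ 63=0.06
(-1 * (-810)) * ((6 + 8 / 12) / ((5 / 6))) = 6480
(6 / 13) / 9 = 0.05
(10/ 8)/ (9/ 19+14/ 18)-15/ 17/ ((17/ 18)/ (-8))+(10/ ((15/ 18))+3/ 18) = 15317681/ 742152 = 20.64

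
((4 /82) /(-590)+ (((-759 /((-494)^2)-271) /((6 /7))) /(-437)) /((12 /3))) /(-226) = -5596719262907 /6996178610640960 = -0.00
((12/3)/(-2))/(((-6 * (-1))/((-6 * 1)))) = 2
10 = 10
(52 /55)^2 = 2704 /3025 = 0.89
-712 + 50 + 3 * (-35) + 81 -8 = -694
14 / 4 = 7 / 2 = 3.50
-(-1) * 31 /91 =31 /91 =0.34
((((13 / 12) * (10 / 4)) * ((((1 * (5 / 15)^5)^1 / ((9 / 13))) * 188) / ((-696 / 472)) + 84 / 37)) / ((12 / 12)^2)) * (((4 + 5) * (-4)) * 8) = -2768309440 / 2346651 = -1179.69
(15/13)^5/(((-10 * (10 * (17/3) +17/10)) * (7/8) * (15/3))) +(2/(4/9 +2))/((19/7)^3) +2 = 2.04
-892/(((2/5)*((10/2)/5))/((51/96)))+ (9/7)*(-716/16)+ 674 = -63641/112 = -568.22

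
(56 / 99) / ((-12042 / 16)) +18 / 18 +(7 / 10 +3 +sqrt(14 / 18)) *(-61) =-278.50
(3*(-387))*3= -3483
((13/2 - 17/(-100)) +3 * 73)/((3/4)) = 22567/75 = 300.89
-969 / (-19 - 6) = 969 / 25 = 38.76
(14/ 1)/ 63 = 2/ 9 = 0.22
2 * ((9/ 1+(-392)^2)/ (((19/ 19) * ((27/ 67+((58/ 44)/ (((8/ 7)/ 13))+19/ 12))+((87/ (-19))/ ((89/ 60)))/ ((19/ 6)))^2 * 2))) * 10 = 1985223635817180028807680/ 330953917138360487689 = 5998.49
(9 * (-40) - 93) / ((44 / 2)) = -453 / 22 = -20.59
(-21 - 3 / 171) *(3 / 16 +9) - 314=-77079 / 152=-507.10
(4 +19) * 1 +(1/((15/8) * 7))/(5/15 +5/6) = 5651/245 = 23.07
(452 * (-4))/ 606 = -904/ 303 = -2.98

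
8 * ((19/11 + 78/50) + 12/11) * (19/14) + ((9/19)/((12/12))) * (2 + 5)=265693/5225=50.85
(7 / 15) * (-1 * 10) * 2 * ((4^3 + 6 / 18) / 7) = -772 / 9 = -85.78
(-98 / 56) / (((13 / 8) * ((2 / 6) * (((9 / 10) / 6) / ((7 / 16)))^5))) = -367653125 / 539136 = -681.93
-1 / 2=-0.50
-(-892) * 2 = 1784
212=212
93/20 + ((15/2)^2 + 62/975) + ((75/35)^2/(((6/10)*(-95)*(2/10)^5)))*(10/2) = -2174479901/1815450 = -1197.76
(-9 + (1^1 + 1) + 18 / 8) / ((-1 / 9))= 171 / 4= 42.75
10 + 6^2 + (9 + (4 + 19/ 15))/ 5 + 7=4189/ 75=55.85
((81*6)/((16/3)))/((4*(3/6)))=729/16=45.56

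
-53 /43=-1.23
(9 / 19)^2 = 0.22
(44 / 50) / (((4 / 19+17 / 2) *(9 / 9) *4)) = 209 / 8275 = 0.03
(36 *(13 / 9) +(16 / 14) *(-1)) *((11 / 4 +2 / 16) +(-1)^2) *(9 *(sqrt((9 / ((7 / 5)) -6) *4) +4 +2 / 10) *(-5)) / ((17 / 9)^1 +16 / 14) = -4693059 / 382 -1117395 *sqrt(21) / 1337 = -16115.37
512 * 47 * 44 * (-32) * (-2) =67764224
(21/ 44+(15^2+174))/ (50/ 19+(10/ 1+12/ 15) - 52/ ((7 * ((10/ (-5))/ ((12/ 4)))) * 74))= 432482085/ 14704316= 29.41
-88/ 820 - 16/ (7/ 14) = -6582/ 205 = -32.11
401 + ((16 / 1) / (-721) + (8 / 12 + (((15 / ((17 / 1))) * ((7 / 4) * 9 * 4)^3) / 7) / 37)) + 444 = 2309489986 / 1360527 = 1697.50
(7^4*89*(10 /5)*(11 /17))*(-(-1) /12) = 23044.89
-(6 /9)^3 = -0.30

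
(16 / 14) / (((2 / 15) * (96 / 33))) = 165 / 56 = 2.95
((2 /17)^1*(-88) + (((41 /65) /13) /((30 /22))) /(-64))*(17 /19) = -142778867 /15412800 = -9.26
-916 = -916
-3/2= -1.50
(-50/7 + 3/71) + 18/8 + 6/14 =-8791/1988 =-4.42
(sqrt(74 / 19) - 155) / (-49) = 3.12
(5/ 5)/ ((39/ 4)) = 4/ 39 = 0.10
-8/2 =-4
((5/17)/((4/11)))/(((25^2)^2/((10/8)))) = 11/4250000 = 0.00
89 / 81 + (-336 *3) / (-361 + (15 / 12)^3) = 7270603 / 1861299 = 3.91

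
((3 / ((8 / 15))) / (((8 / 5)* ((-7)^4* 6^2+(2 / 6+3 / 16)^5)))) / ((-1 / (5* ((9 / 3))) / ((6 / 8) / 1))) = -10077696000 / 22024245543673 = -0.00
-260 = -260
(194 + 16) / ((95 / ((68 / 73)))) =2856 / 1387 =2.06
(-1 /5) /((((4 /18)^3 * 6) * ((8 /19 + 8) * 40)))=-4617 /512000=-0.01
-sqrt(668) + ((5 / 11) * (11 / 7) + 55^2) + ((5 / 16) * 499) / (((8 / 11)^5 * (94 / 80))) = 79302245135 / 21561344 - 2 * sqrt(167) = 3652.14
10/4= 5/2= 2.50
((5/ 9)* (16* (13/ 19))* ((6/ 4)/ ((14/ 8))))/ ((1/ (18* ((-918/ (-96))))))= 119340/ 133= 897.29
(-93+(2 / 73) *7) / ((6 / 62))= -210025 / 219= -959.02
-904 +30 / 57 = -17166 / 19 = -903.47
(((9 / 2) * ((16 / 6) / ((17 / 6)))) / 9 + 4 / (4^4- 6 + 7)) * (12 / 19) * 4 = 101952 / 83011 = 1.23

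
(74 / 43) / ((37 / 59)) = 2.74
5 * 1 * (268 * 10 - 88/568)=951345/71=13399.23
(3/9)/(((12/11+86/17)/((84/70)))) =187/2875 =0.07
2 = 2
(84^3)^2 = 351298031616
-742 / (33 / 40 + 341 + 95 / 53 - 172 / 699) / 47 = -1099554960 / 23915253977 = -0.05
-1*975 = -975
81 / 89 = 0.91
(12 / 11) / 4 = 3 / 11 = 0.27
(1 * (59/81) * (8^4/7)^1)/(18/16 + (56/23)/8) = 44466176/149121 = 298.19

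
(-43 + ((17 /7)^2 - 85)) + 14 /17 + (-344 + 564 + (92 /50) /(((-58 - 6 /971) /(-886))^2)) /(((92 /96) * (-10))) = -89759088387383061 /474842789274875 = -189.03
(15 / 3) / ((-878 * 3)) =-5 / 2634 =-0.00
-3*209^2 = -131043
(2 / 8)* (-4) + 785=784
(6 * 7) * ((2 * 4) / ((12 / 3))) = 84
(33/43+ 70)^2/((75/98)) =6543.83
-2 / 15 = -0.13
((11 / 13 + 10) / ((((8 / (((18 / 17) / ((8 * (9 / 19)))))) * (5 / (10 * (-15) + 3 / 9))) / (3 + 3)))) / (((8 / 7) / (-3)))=178.59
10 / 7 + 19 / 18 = 2.48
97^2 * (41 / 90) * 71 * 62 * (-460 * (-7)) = 546805954436 / 9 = 60756217159.56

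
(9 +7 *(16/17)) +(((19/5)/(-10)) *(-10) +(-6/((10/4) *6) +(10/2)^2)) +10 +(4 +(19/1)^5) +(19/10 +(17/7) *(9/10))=1473315839/595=2476161.07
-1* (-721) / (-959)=-103 / 137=-0.75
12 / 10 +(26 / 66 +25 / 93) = 3176 / 1705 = 1.86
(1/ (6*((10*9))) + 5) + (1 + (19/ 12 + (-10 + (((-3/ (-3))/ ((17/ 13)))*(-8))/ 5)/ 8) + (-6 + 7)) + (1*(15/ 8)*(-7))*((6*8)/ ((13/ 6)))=-33843271/ 119340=-283.59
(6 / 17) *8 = 48 / 17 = 2.82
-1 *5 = -5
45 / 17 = 2.65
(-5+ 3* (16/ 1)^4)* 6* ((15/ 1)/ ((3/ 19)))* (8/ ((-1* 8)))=-112063710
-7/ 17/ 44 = -7/ 748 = -0.01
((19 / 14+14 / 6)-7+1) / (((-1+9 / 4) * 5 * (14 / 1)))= -97 / 3675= -0.03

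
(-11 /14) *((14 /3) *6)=-22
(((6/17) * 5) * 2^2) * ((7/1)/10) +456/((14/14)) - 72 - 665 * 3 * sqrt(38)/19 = 6612/17 - 105 * sqrt(38) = -258.32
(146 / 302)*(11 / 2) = 803 / 302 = 2.66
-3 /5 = -0.60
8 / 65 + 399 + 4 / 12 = 77894 / 195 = 399.46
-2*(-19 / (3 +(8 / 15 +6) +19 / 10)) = 1140 / 343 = 3.32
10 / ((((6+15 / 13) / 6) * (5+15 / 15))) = 130 / 93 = 1.40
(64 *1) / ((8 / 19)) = 152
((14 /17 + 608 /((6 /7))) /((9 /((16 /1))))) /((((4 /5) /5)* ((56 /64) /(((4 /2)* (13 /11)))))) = 107619200 /5049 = 21314.95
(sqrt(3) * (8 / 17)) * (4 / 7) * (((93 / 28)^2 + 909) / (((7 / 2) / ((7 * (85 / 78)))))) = 184950 * sqrt(3) / 343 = 933.94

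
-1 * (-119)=119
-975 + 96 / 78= -973.77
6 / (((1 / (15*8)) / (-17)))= -12240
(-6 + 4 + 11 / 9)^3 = -343 / 729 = -0.47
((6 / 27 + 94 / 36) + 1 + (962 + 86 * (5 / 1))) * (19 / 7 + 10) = 745375 / 42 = 17747.02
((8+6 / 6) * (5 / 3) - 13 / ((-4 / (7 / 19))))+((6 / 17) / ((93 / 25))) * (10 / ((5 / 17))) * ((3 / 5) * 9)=79201 / 2356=33.62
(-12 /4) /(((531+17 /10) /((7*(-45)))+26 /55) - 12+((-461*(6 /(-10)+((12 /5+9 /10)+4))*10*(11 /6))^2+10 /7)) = -23100 /24690225094699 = -0.00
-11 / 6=-1.83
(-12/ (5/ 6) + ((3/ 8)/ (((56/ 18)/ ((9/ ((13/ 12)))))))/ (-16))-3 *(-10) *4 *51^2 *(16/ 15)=19388884419/ 58240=332913.54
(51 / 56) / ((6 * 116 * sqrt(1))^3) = 0.00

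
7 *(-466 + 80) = -2702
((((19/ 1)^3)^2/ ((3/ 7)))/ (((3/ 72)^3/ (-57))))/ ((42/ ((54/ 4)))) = -27802986569856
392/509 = 0.77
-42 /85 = -0.49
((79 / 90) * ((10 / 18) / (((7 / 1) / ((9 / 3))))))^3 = 493039 / 54010152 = 0.01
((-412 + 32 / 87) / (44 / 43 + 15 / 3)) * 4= -879952 / 3219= -273.36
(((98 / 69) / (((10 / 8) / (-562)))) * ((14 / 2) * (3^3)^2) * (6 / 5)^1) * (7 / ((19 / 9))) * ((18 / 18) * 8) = -1133205002496 / 10925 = -103725858.35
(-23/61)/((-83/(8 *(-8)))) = -1472/5063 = -0.29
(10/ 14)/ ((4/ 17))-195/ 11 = -4525/ 308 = -14.69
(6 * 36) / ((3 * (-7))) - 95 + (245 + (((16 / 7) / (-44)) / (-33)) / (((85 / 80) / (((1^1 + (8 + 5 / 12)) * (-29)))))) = 18053282 / 129591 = 139.31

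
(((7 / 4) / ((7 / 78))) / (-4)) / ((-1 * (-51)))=-13 / 136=-0.10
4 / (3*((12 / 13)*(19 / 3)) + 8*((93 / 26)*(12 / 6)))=13 / 243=0.05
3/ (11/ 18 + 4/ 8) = 27/ 10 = 2.70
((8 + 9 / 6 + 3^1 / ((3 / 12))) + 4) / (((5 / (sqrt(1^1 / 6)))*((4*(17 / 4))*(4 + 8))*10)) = sqrt(6) / 2400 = 0.00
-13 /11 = -1.18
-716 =-716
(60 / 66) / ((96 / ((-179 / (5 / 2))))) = -0.68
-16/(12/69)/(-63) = 92/63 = 1.46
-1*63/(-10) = 63/10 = 6.30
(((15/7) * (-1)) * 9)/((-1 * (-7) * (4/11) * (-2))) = 3.79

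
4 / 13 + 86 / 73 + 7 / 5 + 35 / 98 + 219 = 14763597 / 66430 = 222.24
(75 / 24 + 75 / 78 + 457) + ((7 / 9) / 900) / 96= 4661031691 / 10108800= 461.09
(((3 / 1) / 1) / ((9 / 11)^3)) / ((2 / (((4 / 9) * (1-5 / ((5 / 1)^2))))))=0.97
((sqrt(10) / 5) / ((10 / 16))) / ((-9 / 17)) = -136*sqrt(10) / 225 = -1.91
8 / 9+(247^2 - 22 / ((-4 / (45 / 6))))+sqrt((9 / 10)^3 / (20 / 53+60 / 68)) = 27 * sqrt(409054) / 22700+2197841 / 36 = 61051.90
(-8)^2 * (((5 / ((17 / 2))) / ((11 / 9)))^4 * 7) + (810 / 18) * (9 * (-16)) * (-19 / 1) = 150584341198320 / 1222830961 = 123144.04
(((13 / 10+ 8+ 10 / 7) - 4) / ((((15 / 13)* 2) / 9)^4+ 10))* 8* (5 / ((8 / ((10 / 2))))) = 1089630711 / 64804348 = 16.81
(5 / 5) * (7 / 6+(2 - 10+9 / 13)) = -6.14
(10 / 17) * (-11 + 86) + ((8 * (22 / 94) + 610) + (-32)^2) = 1342312 / 799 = 1679.99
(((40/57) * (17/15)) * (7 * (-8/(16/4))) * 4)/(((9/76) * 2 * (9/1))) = -15232/729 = -20.89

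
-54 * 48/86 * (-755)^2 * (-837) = 618335758800/43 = 14379901367.44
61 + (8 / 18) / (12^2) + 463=169777 / 324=524.00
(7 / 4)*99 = 693 / 4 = 173.25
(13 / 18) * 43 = 559 / 18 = 31.06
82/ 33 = 2.48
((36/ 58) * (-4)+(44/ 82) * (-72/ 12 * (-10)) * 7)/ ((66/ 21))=927528/ 13079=70.92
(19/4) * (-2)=-19/2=-9.50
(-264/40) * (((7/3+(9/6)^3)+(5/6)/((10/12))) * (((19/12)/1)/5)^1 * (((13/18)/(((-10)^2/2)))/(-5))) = 437437/10800000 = 0.04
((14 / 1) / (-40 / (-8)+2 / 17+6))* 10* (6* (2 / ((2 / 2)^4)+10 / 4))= 340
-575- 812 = -1387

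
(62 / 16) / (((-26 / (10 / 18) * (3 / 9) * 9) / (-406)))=31465 / 2808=11.21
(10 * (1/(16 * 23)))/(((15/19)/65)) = 1235/552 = 2.24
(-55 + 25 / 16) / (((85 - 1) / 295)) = -84075 / 448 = -187.67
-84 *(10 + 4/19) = -857.68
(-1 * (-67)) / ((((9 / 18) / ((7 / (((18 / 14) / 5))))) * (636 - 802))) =-16415 / 747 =-21.97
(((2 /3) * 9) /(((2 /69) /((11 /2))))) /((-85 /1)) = -2277 /170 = -13.39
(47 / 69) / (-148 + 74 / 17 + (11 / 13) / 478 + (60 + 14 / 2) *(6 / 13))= -4964986 / 821634681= -0.01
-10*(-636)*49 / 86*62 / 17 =9660840 / 731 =13215.92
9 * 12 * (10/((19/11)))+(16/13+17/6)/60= 55604423/88920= 625.33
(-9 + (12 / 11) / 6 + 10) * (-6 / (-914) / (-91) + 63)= 2619978 / 35189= 74.45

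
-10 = -10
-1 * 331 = -331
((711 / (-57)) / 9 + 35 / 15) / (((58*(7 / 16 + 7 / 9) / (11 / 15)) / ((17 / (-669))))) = -26928 / 107513875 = -0.00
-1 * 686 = -686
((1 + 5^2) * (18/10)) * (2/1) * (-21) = -9828/5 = -1965.60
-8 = -8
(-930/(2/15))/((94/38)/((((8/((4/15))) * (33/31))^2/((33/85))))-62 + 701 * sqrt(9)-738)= -334559362500/62499091667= -5.35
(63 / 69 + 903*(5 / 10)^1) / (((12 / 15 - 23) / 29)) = -1005865 / 1702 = -590.99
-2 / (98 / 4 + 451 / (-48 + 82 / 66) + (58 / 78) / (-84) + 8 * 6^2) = -10109736 / 1530844795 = -0.01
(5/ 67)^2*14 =350/ 4489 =0.08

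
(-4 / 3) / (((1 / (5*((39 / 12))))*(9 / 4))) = -260 / 27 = -9.63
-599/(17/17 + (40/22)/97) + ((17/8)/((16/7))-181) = -106863287/139136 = -768.05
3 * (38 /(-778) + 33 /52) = 35547 /20228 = 1.76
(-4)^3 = -64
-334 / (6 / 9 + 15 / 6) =-2004 / 19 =-105.47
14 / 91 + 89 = 1159 / 13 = 89.15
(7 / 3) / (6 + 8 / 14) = 0.36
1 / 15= 0.07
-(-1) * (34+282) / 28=79 / 7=11.29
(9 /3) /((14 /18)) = 27 /7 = 3.86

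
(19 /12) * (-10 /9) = -95 /54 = -1.76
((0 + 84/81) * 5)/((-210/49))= -98/81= -1.21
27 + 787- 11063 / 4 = -7807 / 4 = -1951.75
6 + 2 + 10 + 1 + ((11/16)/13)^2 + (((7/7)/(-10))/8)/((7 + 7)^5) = 138176565421/7271380480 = 19.00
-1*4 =-4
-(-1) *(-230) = -230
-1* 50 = -50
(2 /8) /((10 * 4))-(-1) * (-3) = -479 /160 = -2.99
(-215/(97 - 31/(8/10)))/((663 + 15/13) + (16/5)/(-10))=-139750/25134409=-0.01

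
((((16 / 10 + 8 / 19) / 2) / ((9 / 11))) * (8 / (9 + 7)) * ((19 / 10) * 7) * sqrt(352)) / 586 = 1232 * sqrt(22) / 21975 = 0.26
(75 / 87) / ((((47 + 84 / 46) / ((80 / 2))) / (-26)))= -18.36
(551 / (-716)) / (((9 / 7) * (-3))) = 3857 / 19332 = 0.20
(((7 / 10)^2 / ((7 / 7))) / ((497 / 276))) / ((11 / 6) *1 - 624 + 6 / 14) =-20286 / 46350575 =-0.00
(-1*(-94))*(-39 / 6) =-611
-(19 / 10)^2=-361 / 100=-3.61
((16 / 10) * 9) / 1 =72 / 5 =14.40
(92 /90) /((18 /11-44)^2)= 0.00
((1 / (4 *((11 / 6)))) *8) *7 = 84 / 11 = 7.64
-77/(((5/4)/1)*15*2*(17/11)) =-1694/1275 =-1.33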